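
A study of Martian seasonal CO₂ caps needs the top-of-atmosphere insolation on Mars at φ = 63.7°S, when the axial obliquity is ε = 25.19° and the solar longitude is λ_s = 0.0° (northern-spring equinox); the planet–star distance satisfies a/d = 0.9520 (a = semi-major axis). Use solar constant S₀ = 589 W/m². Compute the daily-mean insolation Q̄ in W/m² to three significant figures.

Q̄ ≈ 75.3 W/m²

Solar declination: sin δ = sin ε · sin λ_s = sin 25.19° × sin 0.0° = 0.00000, so δ = +0.000°.
cos H₀ = −tan(-63.7°) tan(+0.000°) = 0.0000, H₀ = 1.5708 rad.
Bracket: H₀ sin φ sin δ + cos φ cos δ sin H₀ = 1.5708×-0.89649×0.00000 + 0.44307×1.00000×1.00000 = -0.000000 + 0.443070 = 0.443070.
Inverse-square distance factor (a/d)² = 0.9520² = 0.906304.
Q̄ = (S₀/π) × 0.906304 × [bracket] = (589/π) × 0.906304 × 0.443070 = 75.29 W/m².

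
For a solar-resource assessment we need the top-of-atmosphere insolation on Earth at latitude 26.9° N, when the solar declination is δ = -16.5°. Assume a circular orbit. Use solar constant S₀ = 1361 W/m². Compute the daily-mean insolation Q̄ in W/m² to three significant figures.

Q̄ ≈ 287 W/m²

cos H₀ = −tan(+26.9°) tan(-16.500°) = 0.1503, H₀ = 1.4199 rad.
Bracket: H₀ sin φ sin δ + cos φ cos δ sin H₀ = 1.4199×0.45243×-0.28402 + 0.89180×0.95882×0.98864 = -0.182456 + 0.845362 = 0.662906.
Q̄ = (S₀/π) × [bracket] = (1361/π) × 0.662906 = 287.2 W/m².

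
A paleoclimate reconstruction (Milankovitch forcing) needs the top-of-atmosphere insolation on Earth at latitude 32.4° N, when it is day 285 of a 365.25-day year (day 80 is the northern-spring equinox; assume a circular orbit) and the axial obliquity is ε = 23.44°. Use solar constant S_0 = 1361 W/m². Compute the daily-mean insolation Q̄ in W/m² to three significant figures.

Solar longitude: L_s = 360° × (285 − 80)/365.25 = 202.053°.
sin δ = sin 23.44° × sin 202.053° = -0.14936, so δ = -8.590°.
cos h₀ = −tan(+32.4°) tan(-8.590°) = 0.0959, h₀ = 1.4748 rad.
Bracket: h₀ sin ϕ sin δ + cos ϕ cos δ sin h₀ = 1.4748×0.53583×-0.14936 + 0.84433×0.98878×0.99539 = -0.118031 + 0.831008 = 0.712977.
Q̄ = (S_0/π) × [bracket] = (1361/π) × 0.712977 = 308.9 W/m².

Q̄ ≈ 309 W/m²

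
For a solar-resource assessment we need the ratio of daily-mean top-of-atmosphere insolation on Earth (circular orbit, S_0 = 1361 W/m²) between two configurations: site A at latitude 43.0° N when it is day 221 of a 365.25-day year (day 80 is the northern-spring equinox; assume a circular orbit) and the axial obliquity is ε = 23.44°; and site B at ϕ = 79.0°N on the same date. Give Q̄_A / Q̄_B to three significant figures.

— Configuration A (ϕ=+43.0°):
Solar longitude: L_s = 360° × (221 − 80)/365.25 = 138.973°.
sin δ = sin 23.44° × sin 138.973° = 0.26111, so δ = +15.136°.
cos h₀ = −tan(+43.0°) tan(+15.136°) = -0.2522, h₀ = 1.8258 rad.
Bracket: h₀ sin ϕ sin δ + cos ϕ cos δ sin h₀ = 1.8258×0.68200×0.26111 + 0.73135×0.96531×0.96766 = 0.325133 + 0.683148 = 1.008281.
Q̄ = (S_0/π) × [bracket] = (1361/π) × 1.008281 = 436.81 W/m².
— Configuration B (ϕ=+79.0°):
cos h₀ = −tan(+79.0°) tan(+15.136°) = -1.3916 ≤ −1 ⇒ polar day, h₀ = π.
Bracket: h₀ sin ϕ sin δ + cos ϕ cos δ sin h₀ = 3.1416×0.98163×0.26111 + 0.19081×0.96531×0.00000 = 0.805234 + 0.000000 = 0.805234.
Q̄ = (S_0/π) × [bracket] = (1361/π) × 0.805234 = 348.84 W/m².
Ratio Q̄_A / Q̄_B = 436.81 / 348.84 = 1.252.

Q̄_A / Q̄_B ≈ 1.25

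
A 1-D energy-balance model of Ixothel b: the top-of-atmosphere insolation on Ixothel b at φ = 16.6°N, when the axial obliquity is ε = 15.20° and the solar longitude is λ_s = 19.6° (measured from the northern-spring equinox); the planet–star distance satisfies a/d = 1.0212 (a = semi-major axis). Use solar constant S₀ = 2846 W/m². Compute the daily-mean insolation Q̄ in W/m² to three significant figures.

Q̄ ≈ 939 W/m²

Solar declination: sin δ = sin ε · sin λ_s = sin 15.20° × sin 19.6° = 0.08795, so δ = +5.046°.
cos H₀ = −tan(+16.6°) tan(+5.046°) = -0.0263, H₀ = 1.5971 rad.
Bracket: H₀ sin φ sin δ + cos φ cos δ sin H₀ = 1.5971×0.28569×0.08795 + 0.95832×0.99612×0.99965 = 0.040129 + 0.954268 = 0.994397.
Inverse-square distance factor (a/d)² = 1.0212² = 1.042849.
Q̄ = (S₀/π) × 1.042849 × [bracket] = (2846/π) × 1.042849 × 0.994397 = 939.4 W/m².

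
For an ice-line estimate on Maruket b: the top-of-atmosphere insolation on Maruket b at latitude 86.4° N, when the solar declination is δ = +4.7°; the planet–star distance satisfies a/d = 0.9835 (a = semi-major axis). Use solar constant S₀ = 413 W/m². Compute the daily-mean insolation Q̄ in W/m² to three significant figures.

Q̄ ≈ 32.7 W/m²

cos H₀ = −tan(+86.4°) tan(+4.700°) = -1.3068 ≤ −1 ⇒ polar day, H₀ = π.
Bracket: H₀ sin φ sin δ + cos φ cos δ sin H₀ = 3.1416×0.99803×0.08194 + 0.06279×0.99664×0.00000 = 0.256916 + 0.000000 = 0.256916.
Inverse-square distance factor (a/d)² = 0.9835² = 0.967272.
Q̄ = (S₀/π) × 0.967272 × [bracket] = (413/π) × 0.967272 × 0.256916 = 32.67 W/m².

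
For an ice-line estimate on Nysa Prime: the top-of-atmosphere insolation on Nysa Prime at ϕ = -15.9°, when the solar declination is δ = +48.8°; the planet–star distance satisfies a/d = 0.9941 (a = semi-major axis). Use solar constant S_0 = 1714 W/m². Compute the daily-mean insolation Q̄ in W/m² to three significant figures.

cos h₀ = −tan(-15.9°) tan(+48.800°) = 0.3254, h₀ = 1.2394 rad.
Bracket: h₀ sin ϕ sin δ + cos ϕ cos δ sin h₀ = 1.2394×-0.27396×0.75241 + 0.96174×0.65869×0.94558 = -0.255478 + 0.599014 = 0.343536.
Inverse-square distance factor (a/d)² = 0.9941² = 0.988235.
Q̄ = (S_0/π) × 0.988235 × [bracket] = (1714/π) × 0.988235 × 0.343536 = 185.2 W/m².

Q̄ ≈ 185 W/m²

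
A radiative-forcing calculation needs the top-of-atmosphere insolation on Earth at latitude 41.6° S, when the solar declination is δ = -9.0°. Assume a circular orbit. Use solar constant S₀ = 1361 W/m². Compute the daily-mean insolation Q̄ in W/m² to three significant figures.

cos H₀ = −tan(-41.6°) tan(-9.000°) = -0.1406, H₀ = 1.7119 rad.
Bracket: H₀ sin φ sin δ + cos φ cos δ sin H₀ = 1.7119×-0.66393×-0.15643 + 0.74780×0.98769×0.99006 = 0.177795 + 0.731253 = 0.909048.
Q̄ = (S₀/π) × [bracket] = (1361/π) × 0.909048 = 393.8 W/m².

Q̄ ≈ 394 W/m²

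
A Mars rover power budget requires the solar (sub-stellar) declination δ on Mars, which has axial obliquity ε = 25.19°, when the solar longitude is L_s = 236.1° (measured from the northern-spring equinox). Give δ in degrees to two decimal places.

δ = -20.69°

sin δ = sin ε · sin L_s = sin 25.19° × sin 236.1° = -0.353271.
δ = arcsin(-0.353271) = -20.69°.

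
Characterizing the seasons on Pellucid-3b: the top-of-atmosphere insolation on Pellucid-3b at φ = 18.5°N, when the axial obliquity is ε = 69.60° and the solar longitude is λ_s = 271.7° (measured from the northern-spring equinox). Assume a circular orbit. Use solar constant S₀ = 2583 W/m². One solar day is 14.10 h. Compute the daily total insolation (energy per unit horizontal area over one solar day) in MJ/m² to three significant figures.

0.437 MJ/m²

Solar declination: sin δ = sin ε · sin λ_s = sin 69.60° × sin 271.7° = -0.93687, so δ = -69.532°.
cos H₀ = −tan(+18.5°) tan(-69.532°) = 0.8965, H₀ = 0.4591 rad.
Bracket: H₀ sin φ sin δ + cos φ cos δ sin H₀ = 0.4591×0.31730×-0.93687 + 0.94832×0.34968×0.44313 = -0.136476 + 0.146946 = 0.010470.
Q̄ = (S₀/π) × [bracket] = (2583/π) × 0.010470 = 8.6084 W/m².
Daily total = Q̄ × 14.10 h × 3600 s/h = 8.6084 × 14.10 × 3600 / 10⁶ = 0.4370 MJ/m².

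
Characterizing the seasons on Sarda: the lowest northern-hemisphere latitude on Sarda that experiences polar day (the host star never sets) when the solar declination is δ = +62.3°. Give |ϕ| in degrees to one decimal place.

|ϕ| = 27.7°

Polar day requires cos h₀ = −tan ϕ tan δ ≤ −1, i.e. tan ϕ tan δ ≥ 1.
The boundary is |tan ϕ| · |tan δ| = 1, so |ϕ| = 90° − |δ| = 90° − 62.3° = 27.7° in the northern hemisphere.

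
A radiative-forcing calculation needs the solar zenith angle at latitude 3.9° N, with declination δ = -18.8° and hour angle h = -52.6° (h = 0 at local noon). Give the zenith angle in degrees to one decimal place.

cos θ_z = sin φ sin δ + cos φ cos δ cos h = -0.021919 + 0.573640 = 0.551721.
θ_z = arccos(0.551721) = 56.5°.

θ_z = 56.5°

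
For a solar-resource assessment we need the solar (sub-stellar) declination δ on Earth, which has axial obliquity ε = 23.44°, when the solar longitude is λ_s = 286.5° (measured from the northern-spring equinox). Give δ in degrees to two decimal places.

sin δ = sin ε · sin λ_s = sin 23.44° × sin 286.5° = -0.381407.
δ = arcsin(-0.381407) = -22.42°.

δ = -22.42°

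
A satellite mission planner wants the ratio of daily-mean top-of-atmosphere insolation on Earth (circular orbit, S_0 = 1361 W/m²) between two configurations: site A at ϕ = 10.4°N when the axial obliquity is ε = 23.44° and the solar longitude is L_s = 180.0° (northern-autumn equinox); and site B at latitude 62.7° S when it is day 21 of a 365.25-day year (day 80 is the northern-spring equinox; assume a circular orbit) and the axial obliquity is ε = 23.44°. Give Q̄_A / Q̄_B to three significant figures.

Q̄_A / Q̄_B ≈ 0.971

— Configuration A (ϕ=+10.4°):
Solar declination: sin δ = sin ε · sin L_s = sin 23.44° × sin 180.0° = 0.00000, so δ = +0.000°.
cos h₀ = −tan(+10.4°) tan(+0.000°) = -0.0000, h₀ = 1.5708 rad.
Bracket: h₀ sin ϕ sin δ + cos ϕ cos δ sin h₀ = 1.5708×0.18052×0.00000 + 0.98357×1.00000×1.00000 = 0.000000 + 0.983570 = 0.983570.
Q̄ = (S_0/π) × [bracket] = (1361/π) × 0.983570 = 426.10 W/m².
— Configuration B (ϕ=-62.7°):
Solar longitude: L_s = 360° × (21 − 80)/365.25 = -58.152°, i.e. -58.152° + 360° = 301.848°.
sin δ = sin 23.44° × sin 301.848° = -0.33790, so δ = -19.749°.
cos h₀ = −tan(-62.7°) tan(-19.749°) = -0.6956, h₀ = 2.3400 rad.
Bracket: h₀ sin ϕ sin δ + cos ϕ cos δ sin h₀ = 2.3400×-0.88862×-0.33790 + 0.45865×0.94118×0.71844 = 0.702619 + 0.310131 = 1.012750.
Q̄ = (S_0/π) × [bracket] = (1361/π) × 1.012750 = 438.74 W/m².
Ratio Q̄_A / Q̄_B = 426.10 / 438.74 = 0.9712.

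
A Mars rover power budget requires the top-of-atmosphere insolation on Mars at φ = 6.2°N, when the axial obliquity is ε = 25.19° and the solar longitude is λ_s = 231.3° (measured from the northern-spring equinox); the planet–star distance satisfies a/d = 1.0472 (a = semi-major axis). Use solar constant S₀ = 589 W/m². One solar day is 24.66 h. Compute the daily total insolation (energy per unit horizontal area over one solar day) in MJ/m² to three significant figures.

Solar declination: sin δ = sin ε · sin λ_s = sin 25.19° × sin 231.3° = -0.33217, so δ = -19.400°.
cos H₀ = −tan(+6.2°) tan(-19.400°) = 0.0383, H₀ = 1.5325 rad.
Bracket: H₀ sin φ sin δ + cos φ cos δ sin H₀ = 1.5325×0.10800×-0.33217 + 0.99415×0.94322×0.99927 = -0.054977 + 0.937018 = 0.882041.
Inverse-square distance factor (a/d)² = 1.0472² = 1.096628.
Q̄ = (S₀/π) × 1.096628 × [bracket] = (589/π) × 1.096628 × 0.882041 = 181.35 W/m².
Daily total = Q̄ × 24.66 h × 3600 s/h = 181.35 × 24.66 × 3600 / 10⁶ = 16.10 MJ/m².

16.1 MJ/m²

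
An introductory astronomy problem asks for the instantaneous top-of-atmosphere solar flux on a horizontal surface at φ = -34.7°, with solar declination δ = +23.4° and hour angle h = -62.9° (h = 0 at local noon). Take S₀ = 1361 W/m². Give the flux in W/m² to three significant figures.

cos θ_z = sin φ sin δ + cos φ cos δ cos h = -0.226088 + 0.343721 = 0.117633.
Flux = S₀ · cos θ_z = 1361 × 0.117633 = 160.1 W/m².

160 W/m²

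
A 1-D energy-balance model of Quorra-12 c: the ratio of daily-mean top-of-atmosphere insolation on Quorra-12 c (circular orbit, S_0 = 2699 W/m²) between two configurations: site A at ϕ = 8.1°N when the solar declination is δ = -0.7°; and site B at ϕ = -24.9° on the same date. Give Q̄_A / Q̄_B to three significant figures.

— Configuration A (ϕ=+8.1°):
cos h₀ = −tan(+8.1°) tan(-0.700°) = 0.0017, h₀ = 1.5691 rad.
Bracket: h₀ sin ϕ sin δ + cos ϕ cos δ sin h₀ = 1.5691×0.14090×-0.01222 + 0.99002×0.99993×1.00000 = -0.002702 + 0.989951 = 0.987249.
Q̄ = (S_0/π) × [bracket] = (2699/π) × 0.987249 = 848.16 W/m².
— Configuration B (ϕ=-24.9°):
cos h₀ = −tan(-24.9°) tan(-0.700°) = -0.0057, h₀ = 1.5765 rad.
Bracket: h₀ sin ϕ sin δ + cos ϕ cos δ sin h₀ = 1.5765×-0.42104×-0.01222 + 0.90704×0.99993×0.99998 = 0.008111 + 0.906958 = 0.915069.
Q̄ = (S_0/π) × [bracket] = (2699/π) × 0.915069 = 786.15 W/m².
Ratio Q̄_A / Q̄_B = 848.16 / 786.15 = 1.079.

Q̄_A / Q̄_B ≈ 1.08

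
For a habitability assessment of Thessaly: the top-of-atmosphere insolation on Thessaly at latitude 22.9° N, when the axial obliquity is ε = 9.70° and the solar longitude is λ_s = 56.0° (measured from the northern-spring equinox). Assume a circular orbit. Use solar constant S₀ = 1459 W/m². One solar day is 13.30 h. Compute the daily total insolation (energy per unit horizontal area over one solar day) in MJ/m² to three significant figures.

Solar declination: sin δ = sin ε · sin λ_s = sin 9.70° × sin 56.0° = 0.13968, so δ = +8.030°.
cos H₀ = −tan(+22.9°) tan(+8.030°) = -0.0596, H₀ = 1.6304 rad.
Bracket: H₀ sin φ sin δ + cos φ cos δ sin H₀ = 1.6304×0.38912×0.13968 + 0.92119×0.99020×0.99822 = 0.088616 + 0.910539 = 0.999155.
Q̄ = (S₀/π) × [bracket] = (1459/π) × 0.999155 = 464.02 W/m².
Daily total = Q̄ × 13.30 h × 3600 s/h = 464.02 × 13.30 × 3600 / 10⁶ = 22.22 MJ/m².

22.2 MJ/m²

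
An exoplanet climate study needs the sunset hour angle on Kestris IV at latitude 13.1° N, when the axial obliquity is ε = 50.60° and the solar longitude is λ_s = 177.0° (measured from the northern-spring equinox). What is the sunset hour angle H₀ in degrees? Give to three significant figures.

Solar declination: sin δ = sin ε · sin λ_s = sin 50.60° × sin 177.0° = 0.04044, so δ = +2.318°.
cos H₀ = −tan φ · tan δ = −tan(+13.1°) × tan(+2.318°) = -0.0094, so H₀ = 1.5802 rad = 90.54°.

H₀ = 90.5°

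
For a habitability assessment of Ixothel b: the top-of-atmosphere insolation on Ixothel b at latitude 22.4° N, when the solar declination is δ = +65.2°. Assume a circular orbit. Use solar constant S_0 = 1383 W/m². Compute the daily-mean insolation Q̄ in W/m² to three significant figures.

Q̄ ≈ 484 W/m²

cos h₀ = −tan(+22.4°) tan(+65.200°) = -0.8920, h₀ = 2.6726 rad.
Bracket: h₀ sin ϕ sin δ + cos ϕ cos δ sin h₀ = 2.6726×0.38107×0.90778 + 0.92455×0.41945×0.45200 = 0.924526 + 0.175287 = 1.099813.
Q̄ = (S_0/π) × [bracket] = (1383/π) × 1.099813 = 484.2 W/m².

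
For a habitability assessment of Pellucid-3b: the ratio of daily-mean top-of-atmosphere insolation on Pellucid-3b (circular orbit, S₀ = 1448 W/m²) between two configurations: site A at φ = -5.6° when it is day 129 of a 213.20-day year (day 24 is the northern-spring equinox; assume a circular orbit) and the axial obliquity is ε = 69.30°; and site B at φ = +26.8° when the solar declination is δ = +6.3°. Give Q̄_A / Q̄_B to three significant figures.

— Configuration A (φ=-5.6°):
Solar longitude: λ_s = 360° × (129 − 24)/213.20 = 177.298°.
sin δ = sin 69.30° × sin 177.298° = 0.04409, so δ = +2.527°.
cos H₀ = −tan(-5.6°) tan(+2.527°) = 0.0043, H₀ = 1.5665 rad.
Bracket: H₀ sin φ sin δ + cos φ cos δ sin H₀ = 1.5665×-0.09758×0.04409 + 0.99523×0.99903×0.99999 = -0.006740 + 0.994255 = 0.987515.
Q̄ = (S₀/π) × [bracket] = (1448/π) × 0.987515 = 455.16 W/m².
— Configuration B (φ=+26.8°):
cos H₀ = −tan(+26.8°) tan(+6.300°) = -0.0558, H₀ = 1.6266 rad.
Bracket: H₀ sin φ sin δ + cos φ cos δ sin H₀ = 1.6266×0.45088×0.10973 + 0.89259×0.99396×0.99844 = 0.080476 + 0.885815 = 0.966291.
Q̄ = (S₀/π) × [bracket] = (1448/π) × 0.966291 = 445.38 W/m².
Ratio Q̄_A / Q̄_B = 455.16 / 445.38 = 1.022.

Q̄_A / Q̄_B ≈ 1.02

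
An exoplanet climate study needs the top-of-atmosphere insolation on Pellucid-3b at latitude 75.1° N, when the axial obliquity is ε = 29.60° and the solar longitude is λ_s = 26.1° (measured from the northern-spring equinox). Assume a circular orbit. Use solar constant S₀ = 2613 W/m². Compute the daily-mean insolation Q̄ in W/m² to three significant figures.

Q̄ ≈ 562 W/m²

Solar declination: sin δ = sin ε · sin λ_s = sin 29.60° × sin 26.1° = 0.21730, so δ = +12.551°.
cos H₀ = −tan(+75.1°) tan(+12.551°) = -0.8367, H₀ = 2.5620 rad.
Bracket: H₀ sin φ sin δ + cos φ cos δ sin H₀ = 2.5620×0.96638×0.21730 + 0.25713×0.97610×0.54769 = 0.538006 + 0.137462 = 0.675468.
Q̄ = (S₀/π) × [bracket] = (2613/π) × 0.675468 = 561.8 W/m².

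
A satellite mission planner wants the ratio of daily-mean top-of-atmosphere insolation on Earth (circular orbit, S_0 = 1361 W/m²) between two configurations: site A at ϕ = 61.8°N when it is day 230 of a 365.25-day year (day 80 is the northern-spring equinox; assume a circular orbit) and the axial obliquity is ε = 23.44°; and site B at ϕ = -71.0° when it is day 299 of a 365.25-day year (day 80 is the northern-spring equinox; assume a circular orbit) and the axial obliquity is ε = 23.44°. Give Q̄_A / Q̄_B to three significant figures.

— Configuration A (ϕ=+61.8°):
Solar longitude: L_s = 360° × (230 − 80)/365.25 = 147.844°.
sin δ = sin 23.44° × sin 147.844° = 0.21171, so δ = +12.223°.
cos h₀ = −tan(+61.8°) tan(+12.223°) = -0.4040, h₀ = 1.9867 rad.
Bracket: h₀ sin ϕ sin δ + cos ϕ cos δ sin h₀ = 1.9867×0.88130×0.21171 + 0.47255×0.97733×0.91476 = 0.370679 + 0.422470 = 0.793149.
Q̄ = (S_0/π) × [bracket] = (1361/π) × 0.793149 = 343.61 W/m².
— Configuration B (ϕ=-71.0°):
Solar longitude: L_s = 360° × (299 − 80)/365.25 = 215.852°.
sin δ = sin 23.44° × sin 215.852° = -0.23298, so δ = -13.473°.
cos h₀ = −tan(-71.0°) tan(-13.473°) = -0.6958, h₀ = 2.3403 rad.
Bracket: h₀ sin ϕ sin δ + cos ϕ cos δ sin h₀ = 2.3403×-0.94552×-0.23298 + 0.32557×0.97248×0.71826 = 0.515538 + 0.227409 = 0.742947.
Q̄ = (S_0/π) × [bracket] = (1361/π) × 0.742947 = 321.86 W/m².
Ratio Q̄_A / Q̄_B = 343.61 / 321.86 = 1.068.

Q̄_A / Q̄_B ≈ 1.07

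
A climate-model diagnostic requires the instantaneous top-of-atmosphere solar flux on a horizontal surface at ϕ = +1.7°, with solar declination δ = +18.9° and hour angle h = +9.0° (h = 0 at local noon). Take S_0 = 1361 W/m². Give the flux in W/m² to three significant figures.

1.28e+03 W/m²

cos θ_z = sin ϕ sin δ + cos ϕ cos δ cos h = 0.009609 + 0.934026 = 0.943635.
Flux = S_0 · cos θ_z = 1361 × 0.943635 = 1284 W/m².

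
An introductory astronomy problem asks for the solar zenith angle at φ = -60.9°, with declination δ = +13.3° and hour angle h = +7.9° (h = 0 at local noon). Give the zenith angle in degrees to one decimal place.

θ_z = 74.5°

cos θ_z = sin φ sin δ + cos φ cos δ cos h = -0.201011 + 0.468800 = 0.267789.
θ_z = arccos(0.267789) = 74.5°.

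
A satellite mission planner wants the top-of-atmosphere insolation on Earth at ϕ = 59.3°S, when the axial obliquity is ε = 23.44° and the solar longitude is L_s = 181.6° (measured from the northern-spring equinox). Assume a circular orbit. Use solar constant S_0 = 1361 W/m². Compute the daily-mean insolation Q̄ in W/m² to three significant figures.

Solar declination: sin δ = sin ε · sin L_s = sin 23.44° × sin 181.6° = -0.01111, so δ = -0.636°.
cos h₀ = −tan(-59.3°) tan(-0.636°) = -0.0187, h₀ = 1.5895 rad.
Bracket: h₀ sin ϕ sin δ + cos ϕ cos δ sin h₀ = 1.5895×-0.85985×-0.01111 + 0.51054×0.99994×0.99983 = 0.015184 + 0.510423 = 0.525607.
Q̄ = (S_0/π) × [bracket] = (1361/π) × 0.525607 = 227.7 W/m².

Q̄ ≈ 228 W/m²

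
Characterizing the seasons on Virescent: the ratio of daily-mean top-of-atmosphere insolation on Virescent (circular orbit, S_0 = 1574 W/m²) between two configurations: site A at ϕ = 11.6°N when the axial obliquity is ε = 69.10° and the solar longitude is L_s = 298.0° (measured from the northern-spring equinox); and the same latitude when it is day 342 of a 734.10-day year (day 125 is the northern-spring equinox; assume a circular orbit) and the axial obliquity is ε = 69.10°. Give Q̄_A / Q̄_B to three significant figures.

Q̄_A / Q̄_B ≈ 0.421

— Configuration A (ϕ=+11.6°):
Solar declination: sin δ = sin ε · sin L_s = sin 69.10° × sin 298.0° = -0.82485, so δ = -55.574°.
cos h₀ = −tan(+11.6°) tan(-55.574°) = 0.2995, h₀ = 1.2666 rad.
Bracket: h₀ sin ϕ sin δ + cos ϕ cos δ sin h₀ = 1.2666×0.20108×-0.82485 + 0.97958×0.56535×0.95410 = -0.210079 + 0.528386 = 0.318307.
Q̄ = (S_0/π) × [bracket] = (1574/π) × 0.318307 = 159.48 W/m².
— Configuration B (ϕ=+11.6°):
Solar longitude: L_s = 360° × (342 − 125)/734.10 = 106.416°.
sin δ = sin 69.10° × sin 106.416° = 0.89612, so δ = +63.653°.
cos h₀ = −tan(+11.6°) tan(+63.653°) = -0.4145, h₀ = 1.9982 rad.
Bracket: h₀ sin ϕ sin δ + cos ϕ cos δ sin h₀ = 1.9982×0.20108×0.89612 + 0.97958×0.44381×0.91006 = 0.360059 + 0.395646 = 0.755705.
Q̄ = (S_0/π) × [bracket] = (1574/π) × 0.755705 = 378.62 W/m².
Ratio Q̄_A / Q̄_B = 159.48 / 378.62 = 0.4212.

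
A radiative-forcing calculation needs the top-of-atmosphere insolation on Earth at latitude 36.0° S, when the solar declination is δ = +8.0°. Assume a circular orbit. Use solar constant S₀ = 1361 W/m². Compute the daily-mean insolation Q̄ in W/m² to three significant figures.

Q̄ ≈ 293 W/m²

cos H₀ = −tan(-36.0°) tan(+8.000°) = 0.1021, H₀ = 1.4685 rad.
Bracket: H₀ sin φ sin δ + cos φ cos δ sin H₀ = 1.4685×-0.58779×0.13917 + 0.80902×0.99027×0.99477 = -0.120127 + 0.796958 = 0.676831.
Q̄ = (S₀/π) × [bracket] = (1361/π) × 0.676831 = 293.2 W/m².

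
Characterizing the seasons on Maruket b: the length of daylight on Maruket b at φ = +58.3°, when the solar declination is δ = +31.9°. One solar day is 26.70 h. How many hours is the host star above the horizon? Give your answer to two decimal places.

26.70 h

Sunrise equation: cos H₀ = −tan φ · tan δ = -1.0078 ≤ −1, so the host star never sets (polar day) and H₀ = π.
Daylight = 2H₀/(2π) × 26.70 h = (3.1416/π) × 26.70 = 26.70 h.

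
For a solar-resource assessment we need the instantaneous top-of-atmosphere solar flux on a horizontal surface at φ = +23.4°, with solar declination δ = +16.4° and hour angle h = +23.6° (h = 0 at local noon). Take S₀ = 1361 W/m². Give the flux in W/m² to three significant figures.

cos θ_z = sin φ sin δ + cos φ cos δ cos h = 0.112131 + 0.806779 = 0.918910.
Flux = S₀ · cos θ_z = 1361 × 0.918910 = 1251 W/m².

1.25e+03 W/m²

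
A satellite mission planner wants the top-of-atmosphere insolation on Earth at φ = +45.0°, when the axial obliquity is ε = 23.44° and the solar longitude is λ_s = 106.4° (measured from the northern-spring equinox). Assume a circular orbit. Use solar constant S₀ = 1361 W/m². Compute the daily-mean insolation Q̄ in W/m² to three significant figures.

Solar declination: sin δ = sin ε · sin λ_s = sin 23.44° × sin 106.4° = 0.38160, so δ = +22.433°.
cos H₀ = −tan(+45.0°) tan(+22.433°) = -0.4128, H₀ = 1.9964 rad.
Bracket: H₀ sin φ sin δ + cos φ cos δ sin H₀ = 1.9964×0.70711×0.38160 + 0.70711×0.92433×0.91080 = 0.538695 + 0.595302 = 1.133997.
Q̄ = (S₀/π) × [bracket] = (1361/π) × 1.133997 = 491.3 W/m².

Q̄ ≈ 491 W/m²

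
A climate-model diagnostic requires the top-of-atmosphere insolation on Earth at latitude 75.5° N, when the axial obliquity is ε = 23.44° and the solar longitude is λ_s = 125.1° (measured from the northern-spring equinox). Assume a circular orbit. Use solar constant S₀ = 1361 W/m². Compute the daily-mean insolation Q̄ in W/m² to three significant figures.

Solar declination: sin δ = sin ε · sin λ_s = sin 23.44° × sin 125.1° = 0.32545, so δ = +18.993°.
cos H₀ = −tan(+75.5°) tan(+18.993°) = -1.3309 ≤ −1 ⇒ polar day, H₀ = π.
Bracket: H₀ sin φ sin δ + cos φ cos δ sin H₀ = 3.1416×0.96815×0.32545 + 0.25038×0.94556×0.00000 = 0.989869 + 0.000000 = 0.989869.
Q̄ = (S₀/π) × [bracket] = (1361/π) × 0.989869 = 428.8 W/m².

Q̄ ≈ 429 W/m²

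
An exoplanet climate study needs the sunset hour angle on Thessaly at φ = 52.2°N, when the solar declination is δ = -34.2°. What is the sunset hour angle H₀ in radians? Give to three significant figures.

cos H₀ = −tan φ · tan δ = −tan(+52.2°) × tan(-34.200°) = 0.8761, so H₀ = 0.5030 rad = 28.82°.

H₀ = 0.503 rad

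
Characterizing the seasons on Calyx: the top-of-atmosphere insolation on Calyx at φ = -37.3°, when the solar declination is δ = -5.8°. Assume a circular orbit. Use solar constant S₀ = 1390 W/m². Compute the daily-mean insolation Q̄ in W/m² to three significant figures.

cos H₀ = −tan(-37.3°) tan(-5.800°) = -0.0774, H₀ = 1.6483 rad.
Bracket: H₀ sin φ sin δ + cos φ cos δ sin H₀ = 1.6483×-0.60599×-0.10106 + 0.79547×0.99488×0.99700 = 0.100944 + 0.789023 = 0.889967.
Q̄ = (S₀/π) × [bracket] = (1390/π) × 0.889967 = 393.8 W/m².

Q̄ ≈ 394 W/m²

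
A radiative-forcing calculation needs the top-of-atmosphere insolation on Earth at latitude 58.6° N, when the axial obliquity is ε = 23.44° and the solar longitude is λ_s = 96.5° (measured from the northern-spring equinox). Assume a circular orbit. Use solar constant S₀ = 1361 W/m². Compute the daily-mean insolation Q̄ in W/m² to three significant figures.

Q̄ ≈ 491 W/m²

Solar declination: sin δ = sin ε · sin λ_s = sin 23.44° × sin 96.5° = 0.39523, so δ = +23.280°.
cos H₀ = −tan(+58.6°) tan(+23.280°) = -0.7049, H₀ = 2.3531 rad.
Bracket: H₀ sin φ sin δ + cos φ cos δ sin H₀ = 2.3531×0.85355×0.39523 + 0.52101×0.91858×0.70932 = 0.793815 + 0.339473 = 1.133288.
Q̄ = (S₀/π) × [bracket] = (1361/π) × 1.133288 = 491.0 W/m².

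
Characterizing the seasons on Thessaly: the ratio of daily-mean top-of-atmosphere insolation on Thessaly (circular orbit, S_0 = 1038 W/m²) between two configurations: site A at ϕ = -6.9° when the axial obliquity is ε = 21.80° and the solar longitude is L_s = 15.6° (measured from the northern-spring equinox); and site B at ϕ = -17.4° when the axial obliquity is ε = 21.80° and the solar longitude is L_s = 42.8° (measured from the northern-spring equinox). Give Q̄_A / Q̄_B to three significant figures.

— Configuration A (ϕ=-6.9°):
Solar declination: sin δ = sin ε · sin L_s = sin 21.80° × sin 15.6° = 0.09987, so δ = +5.732°.
cos h₀ = −tan(-6.9°) tan(+5.732°) = 0.0121, h₀ = 1.5586 rad.
Bracket: h₀ sin ϕ sin δ + cos ϕ cos δ sin h₀ = 1.5586×-0.12014×0.09987 + 0.99276×0.99500×0.99993 = -0.018701 + 0.987727 = 0.969026.
Q̄ = (S_0/π) × [bracket] = (1038/π) × 0.969026 = 320.17 W/m².
— Configuration B (ϕ=-17.4°):
Solar declination: sin δ = sin ε · sin L_s = sin 21.80° × sin 42.8° = 0.25232, so δ = +14.615°.
cos h₀ = −tan(-17.4°) tan(+14.615°) = 0.0817, h₀ = 1.4890 rad.
Bracket: h₀ sin ϕ sin δ + cos ϕ cos δ sin h₀ = 1.4890×-0.29904×0.25232 + 0.95424×0.96764×0.99666 = -0.112351 + 0.920277 = 0.807926.
Q̄ = (S_0/π) × [bracket] = (1038/π) × 0.807926 = 266.94 W/m².
Ratio Q̄_A / Q̄_B = 320.17 / 266.94 = 1.199.

Q̄_A / Q̄_B ≈ 1.20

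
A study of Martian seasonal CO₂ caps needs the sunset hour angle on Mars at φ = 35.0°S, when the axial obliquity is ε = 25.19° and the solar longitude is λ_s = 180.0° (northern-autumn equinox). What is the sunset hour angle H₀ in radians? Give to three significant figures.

Solar declination: sin δ = sin ε · sin λ_s = sin 25.19° × sin 180.0° = 0.00000, so δ = +0.000°.
cos H₀ = −tan φ · tan δ = −tan(-35.0°) × tan(+0.000°) = 0.0000, so H₀ = 1.5708 rad = 90.00°.

H₀ = 1.57 rad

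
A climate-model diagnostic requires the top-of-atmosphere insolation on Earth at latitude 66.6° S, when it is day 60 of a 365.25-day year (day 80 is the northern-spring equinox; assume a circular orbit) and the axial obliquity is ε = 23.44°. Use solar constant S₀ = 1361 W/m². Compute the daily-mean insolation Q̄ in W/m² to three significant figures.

Q̄ ≈ 263 W/m²

Solar longitude: λ_s = 360° × (60 − 80)/365.25 = -19.713°, i.e. -19.713° + 360° = 340.287°.
sin δ = sin 23.44° × sin 340.287° = -0.13417, so δ = -7.711°.
cos H₀ = −tan(-66.6°) tan(-7.711°) = -0.3129, H₀ = 1.8890 rad.
Bracket: H₀ sin φ sin δ + cos φ cos δ sin H₀ = 1.8890×-0.91775×-0.13417 + 0.39715×0.99096×0.94979 = 0.232601 + 0.373799 = 0.606400.
Q̄ = (S₀/π) × [bracket] = (1361/π) × 0.606400 = 262.7 W/m².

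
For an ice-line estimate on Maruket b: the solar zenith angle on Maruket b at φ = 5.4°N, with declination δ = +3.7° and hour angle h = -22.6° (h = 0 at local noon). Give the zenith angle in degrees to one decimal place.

θ_z = 22.6°

cos θ_z = sin φ sin δ + cos φ cos δ cos h = 0.006073 + 0.917197 = 0.923270.
θ_z = arccos(0.923270) = 22.6°.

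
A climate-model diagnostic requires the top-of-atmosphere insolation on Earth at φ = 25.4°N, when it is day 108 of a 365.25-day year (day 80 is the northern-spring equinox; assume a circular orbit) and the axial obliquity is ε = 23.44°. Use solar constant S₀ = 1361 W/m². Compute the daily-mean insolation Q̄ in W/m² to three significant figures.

Q̄ ≈ 440 W/m²

Solar longitude: λ_s = 360° × (108 − 80)/365.25 = 27.598°.
sin δ = sin 23.44° × sin 27.598° = 0.18428, so δ = +10.619°.
cos H₀ = −tan(+25.4°) tan(+10.619°) = -0.0890, H₀ = 1.6599 rad.
Bracket: H₀ sin φ sin δ + cos φ cos δ sin H₀ = 1.6599×0.42894×0.18428 + 0.90334×0.98287×0.99603 = 0.131207 + 0.884341 = 1.015548.
Q̄ = (S₀/π) × [bracket] = (1361/π) × 1.015548 = 440.0 W/m².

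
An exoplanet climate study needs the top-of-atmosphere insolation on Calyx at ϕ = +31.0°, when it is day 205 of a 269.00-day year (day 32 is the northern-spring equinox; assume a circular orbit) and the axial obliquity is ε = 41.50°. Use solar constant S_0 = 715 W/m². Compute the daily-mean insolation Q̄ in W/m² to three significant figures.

Solar longitude: L_s = 360° × (205 − 32)/269.00 = 231.524°.
sin δ = sin 41.50° × sin 231.524° = -0.51875, so δ = -31.248°.
cos h₀ = −tan(+31.0°) tan(-31.248°) = 0.3646, h₀ = 1.1976 rad.
Bracket: h₀ sin ϕ sin δ + cos ϕ cos δ sin h₀ = 1.1976×0.51504×-0.51875 + 0.85717×0.85493×0.93117 = -0.319971 + 0.682380 = 0.362409.
Q̄ = (S_0/π) × [bracket] = (715/π) × 0.362409 = 82.48 W/m².

Q̄ ≈ 82.5 W/m²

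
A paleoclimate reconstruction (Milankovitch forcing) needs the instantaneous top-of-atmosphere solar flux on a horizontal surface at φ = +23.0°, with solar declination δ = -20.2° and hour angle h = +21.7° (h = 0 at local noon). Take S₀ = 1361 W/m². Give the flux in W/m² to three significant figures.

909 W/m²

cos θ_z = sin φ sin δ + cos φ cos δ cos h = -0.134919 + 0.802666 = 0.667747.
Flux = S₀ · cos θ_z = 1361 × 0.667747 = 908.8 W/m².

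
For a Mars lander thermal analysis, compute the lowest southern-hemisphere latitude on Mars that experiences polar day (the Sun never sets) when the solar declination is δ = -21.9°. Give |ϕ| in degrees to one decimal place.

|ϕ| = 68.1°

Polar day requires cos h₀ = −tan ϕ tan δ ≤ −1, i.e. tan ϕ tan δ ≥ 1.
The boundary is |tan ϕ| · |tan δ| = 1, so |ϕ| = 90° − |δ| = 90° − 21.9° = 68.1° in the southern hemisphere.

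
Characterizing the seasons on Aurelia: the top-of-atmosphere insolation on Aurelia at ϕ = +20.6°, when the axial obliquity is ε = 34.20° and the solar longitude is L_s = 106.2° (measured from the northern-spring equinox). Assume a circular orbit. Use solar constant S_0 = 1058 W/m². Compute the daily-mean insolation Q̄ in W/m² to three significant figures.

Q̄ ≈ 374 W/m²

Solar declination: sin δ = sin ε · sin L_s = sin 34.20° × sin 106.2° = 0.53977, so δ = +32.668°.
cos h₀ = −tan(+20.6°) tan(+32.668°) = -0.2410, h₀ = 1.8142 rad.
Bracket: h₀ sin ϕ sin δ + cos ϕ cos δ sin h₀ = 1.8142×0.35184×0.53977 + 0.93606×0.84182×0.97052 = 0.344540 + 0.764764 = 1.109304.
Q̄ = (S_0/π) × [bracket] = (1058/π) × 1.109304 = 373.6 W/m².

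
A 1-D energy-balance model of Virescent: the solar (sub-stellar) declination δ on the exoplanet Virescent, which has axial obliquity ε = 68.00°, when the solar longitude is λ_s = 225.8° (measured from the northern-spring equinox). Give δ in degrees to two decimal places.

sin δ = sin ε · sin λ_s = sin 68.00° × sin 225.8° = -0.664708.
δ = arcsin(-0.664708) = -41.66°.

δ = -41.66°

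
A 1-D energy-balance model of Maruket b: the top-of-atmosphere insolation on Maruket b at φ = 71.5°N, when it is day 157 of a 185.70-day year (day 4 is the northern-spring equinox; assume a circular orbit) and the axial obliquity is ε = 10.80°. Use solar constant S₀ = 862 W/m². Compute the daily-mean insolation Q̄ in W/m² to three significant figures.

Q̄ ≈ 28.7 W/m²

Solar longitude: λ_s = 360° × (157 − 4)/185.70 = 296.607°.
sin δ = sin 10.80° × sin 296.607° = -0.16754, so δ = -9.645°.
cos H₀ = −tan(+71.5°) tan(-9.645°) = 0.5079, H₀ = 1.0381 rad.
Bracket: H₀ sin φ sin δ + cos φ cos δ sin H₀ = 1.0381×0.94832×-0.16754 + 0.31730×0.98587×0.86142 = -0.164935 + 0.269466 = 0.104531.
Q̄ = (S₀/π) × [bracket] = (862/π) × 0.104531 = 28.68 W/m².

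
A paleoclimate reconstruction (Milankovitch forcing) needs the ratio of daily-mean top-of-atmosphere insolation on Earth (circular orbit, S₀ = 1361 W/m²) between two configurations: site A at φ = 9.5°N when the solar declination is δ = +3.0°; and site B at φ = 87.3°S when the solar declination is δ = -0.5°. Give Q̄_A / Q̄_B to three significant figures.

Q̄_A / Q̄_B ≈ 16.2

— Configuration A (φ=+9.5°):
cos H₀ = −tan(+9.5°) tan(+3.000°) = -0.0088, H₀ = 1.5796 rad.
Bracket: H₀ sin φ sin δ + cos φ cos δ sin H₀ = 1.5796×0.16505×0.05234 + 0.98629×0.99863×0.99996 = 0.013646 + 0.984899 = 0.998545.
Q̄ = (S₀/π) × [bracket] = (1361/π) × 0.998545 = 432.59 W/m².
— Configuration B (φ=-87.3°):
cos H₀ = −tan(-87.3°) tan(-0.500°) = -0.1851, H₀ = 1.7569 rad.
Bracket: H₀ sin φ sin δ + cos φ cos δ sin H₀ = 1.7569×-0.99889×-0.00873 + 0.04711×0.99996×0.98273 = 0.015321 + 0.046295 = 0.061616.
Q̄ = (S₀/π) × [bracket] = (1361/π) × 0.061616 = 26.693 W/m².
Ratio Q̄_A / Q̄_B = 432.59 / 26.693 = 16.21.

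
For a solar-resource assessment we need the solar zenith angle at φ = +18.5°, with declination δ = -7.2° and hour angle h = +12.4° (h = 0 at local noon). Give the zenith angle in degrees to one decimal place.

θ_z = 28.5°

cos θ_z = sin φ sin δ + cos φ cos δ cos h = -0.039769 + 0.918898 = 0.879129.
θ_z = arccos(0.879129) = 28.5°.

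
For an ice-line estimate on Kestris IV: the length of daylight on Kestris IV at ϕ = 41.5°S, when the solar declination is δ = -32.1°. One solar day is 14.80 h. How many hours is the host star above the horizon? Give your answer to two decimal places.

10.17 h

cos h₀ = −tan ϕ · tan δ = −tan(-41.5°) × tan(-32.100°) = -0.5550, so h₀ = 2.1591 rad = 123.71°.
Daylight = 2h₀/(2π) × 14.80 h = (2.1591/π) × 14.80 = 10.17 h.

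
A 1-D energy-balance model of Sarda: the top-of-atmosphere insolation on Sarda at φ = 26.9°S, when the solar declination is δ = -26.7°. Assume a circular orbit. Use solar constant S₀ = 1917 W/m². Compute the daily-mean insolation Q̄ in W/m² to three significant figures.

Q̄ ≈ 697 W/m²

cos H₀ = −tan(-26.9°) tan(-26.700°) = -0.2552, H₀ = 1.8288 rad.
Bracket: H₀ sin φ sin δ + cos φ cos δ sin H₀ = 1.8288×-0.45243×-0.44932 + 0.89180×0.89337×0.96690 = 0.371769 + 0.770336 = 1.142105.
Q̄ = (S₀/π) × [bracket] = (1917/π) × 1.142105 = 696.9 W/m².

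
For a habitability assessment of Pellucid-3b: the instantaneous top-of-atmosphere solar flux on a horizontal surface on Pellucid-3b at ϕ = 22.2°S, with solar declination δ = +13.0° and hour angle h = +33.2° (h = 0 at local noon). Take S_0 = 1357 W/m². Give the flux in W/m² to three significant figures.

cos θ_z = sin ϕ sin δ + cos ϕ cos δ cos h = -0.084996 + 0.754879 = 0.669883.
Flux = S_0 · cos θ_z = 1357 × 0.669883 = 909.0 W/m².

909 W/m²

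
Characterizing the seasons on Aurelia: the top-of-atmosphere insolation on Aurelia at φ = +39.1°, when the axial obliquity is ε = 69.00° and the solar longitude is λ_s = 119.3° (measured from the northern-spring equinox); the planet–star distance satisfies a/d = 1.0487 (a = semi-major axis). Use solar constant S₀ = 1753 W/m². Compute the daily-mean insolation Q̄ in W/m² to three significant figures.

Q̄ ≈ 990 W/m²

Solar declination: sin δ = sin ε · sin λ_s = sin 69.00° × sin 119.3° = 0.81415, so δ = +54.503°.
cos H₀ = −tan(+39.1°) tan(+54.503°) = -1.1395 ≤ −1 ⇒ polar day, H₀ = π.
Bracket: H₀ sin φ sin δ + cos φ cos δ sin H₀ = 3.1416×0.63068×0.81415 + 0.77605×0.58066×0.00000 = 1.613111 + 0.000000 = 1.613111.
Inverse-square distance factor (a/d)² = 1.0487² = 1.099772.
Q̄ = (S₀/π) × 1.099772 × [bracket] = (1753/π) × 1.099772 × 1.613111 = 989.9 W/m².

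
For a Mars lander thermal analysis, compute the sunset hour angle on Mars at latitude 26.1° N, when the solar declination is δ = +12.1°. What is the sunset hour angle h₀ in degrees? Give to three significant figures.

h₀ = 96.0°

cos h₀ = −tan ϕ · tan δ = −tan(+26.1°) × tan(+12.100°) = -0.1050, so h₀ = 1.6760 rad = 96.03°.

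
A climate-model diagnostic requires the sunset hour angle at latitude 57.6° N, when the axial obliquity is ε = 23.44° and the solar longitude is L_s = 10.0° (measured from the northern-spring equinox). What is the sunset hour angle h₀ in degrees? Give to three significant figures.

Solar declination: sin δ = sin ε · sin L_s = sin 23.44° × sin 10.0° = 0.06908, so δ = +3.961°.
cos h₀ = −tan ϕ · tan δ = −tan(+57.6°) × tan(+3.961°) = -0.1091, so h₀ = 1.6801 rad = 96.26°.

h₀ = 96.3°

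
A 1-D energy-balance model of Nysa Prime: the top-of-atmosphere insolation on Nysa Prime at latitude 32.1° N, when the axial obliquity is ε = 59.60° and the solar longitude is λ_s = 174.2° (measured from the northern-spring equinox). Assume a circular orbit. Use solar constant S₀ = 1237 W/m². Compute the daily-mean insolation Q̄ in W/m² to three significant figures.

Solar declination: sin δ = sin ε · sin λ_s = sin 59.60° × sin 174.2° = 0.08716, so δ = +5.000°.
cos H₀ = −tan(+32.1°) tan(+5.000°) = -0.0549, H₀ = 1.6257 rad.
Bracket: H₀ sin φ sin δ + cos φ cos δ sin H₀ = 1.6257×0.53140×0.08716 + 0.84712×0.99619×0.99849 = 0.075297 + 0.842618 = 0.917915.
Q̄ = (S₀/π) × [bracket] = (1237/π) × 0.917915 = 361.4 W/m².

Q̄ ≈ 361 W/m²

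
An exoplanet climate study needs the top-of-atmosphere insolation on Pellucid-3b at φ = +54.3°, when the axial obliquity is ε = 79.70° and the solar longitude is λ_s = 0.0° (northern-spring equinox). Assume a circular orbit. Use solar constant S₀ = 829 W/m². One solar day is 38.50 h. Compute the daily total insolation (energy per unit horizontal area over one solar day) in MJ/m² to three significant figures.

21.3 MJ/m²

Solar declination: sin δ = sin ε · sin λ_s = sin 79.70° × sin 0.0° = 0.00000, so δ = +0.000°.
cos H₀ = −tan(+54.3°) tan(+0.000°) = -0.0000, H₀ = 1.5708 rad.
Bracket: H₀ sin φ sin δ + cos φ cos δ sin H₀ = 1.5708×0.81208×0.00000 + 0.58354×1.00000×1.00000 = 0.000000 + 0.583540 = 0.583540.
Q̄ = (S₀/π) × [bracket] = (829/π) × 0.583540 = 153.98 W/m².
Daily total = Q̄ × 38.50 h × 3600 s/h = 153.98 × 38.50 × 3600 / 10⁶ = 21.34 MJ/m².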